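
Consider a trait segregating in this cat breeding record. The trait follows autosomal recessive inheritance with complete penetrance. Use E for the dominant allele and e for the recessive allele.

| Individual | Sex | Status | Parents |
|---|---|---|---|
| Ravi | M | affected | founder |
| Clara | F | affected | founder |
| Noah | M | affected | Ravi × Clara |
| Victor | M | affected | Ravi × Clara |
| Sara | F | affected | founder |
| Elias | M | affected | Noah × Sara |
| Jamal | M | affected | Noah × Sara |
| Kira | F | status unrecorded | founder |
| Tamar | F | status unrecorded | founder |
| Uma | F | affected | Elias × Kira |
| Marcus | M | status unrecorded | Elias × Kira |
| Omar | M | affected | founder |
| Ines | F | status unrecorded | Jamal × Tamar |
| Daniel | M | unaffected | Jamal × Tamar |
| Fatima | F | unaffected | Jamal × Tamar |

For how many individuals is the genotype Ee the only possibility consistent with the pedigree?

2

Obligate heterozygotes: Daniel is unaffected so carries E and received e from Jamal (ee), so Daniel is Ee; Fatima is unaffected so carries E and received e from Jamal (ee), so Fatima is Ee.
Every other individual is either homozygous by phenotype or has at least one consistent homozygous assignment, so the count is 2.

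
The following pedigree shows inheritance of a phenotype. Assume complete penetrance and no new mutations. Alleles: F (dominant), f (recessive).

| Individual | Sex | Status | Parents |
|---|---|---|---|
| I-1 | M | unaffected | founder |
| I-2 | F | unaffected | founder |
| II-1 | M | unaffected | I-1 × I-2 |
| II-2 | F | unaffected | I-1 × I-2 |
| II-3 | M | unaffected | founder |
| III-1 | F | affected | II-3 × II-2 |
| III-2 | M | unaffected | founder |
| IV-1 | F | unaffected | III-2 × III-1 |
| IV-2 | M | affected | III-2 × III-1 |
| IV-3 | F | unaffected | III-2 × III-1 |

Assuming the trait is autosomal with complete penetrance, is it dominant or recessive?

II-3 and II-2 are both unaffected yet have an affected child III-1. Under dominance, an affected child requires at least one affected parent, so the trait cannot be dominant.

recessive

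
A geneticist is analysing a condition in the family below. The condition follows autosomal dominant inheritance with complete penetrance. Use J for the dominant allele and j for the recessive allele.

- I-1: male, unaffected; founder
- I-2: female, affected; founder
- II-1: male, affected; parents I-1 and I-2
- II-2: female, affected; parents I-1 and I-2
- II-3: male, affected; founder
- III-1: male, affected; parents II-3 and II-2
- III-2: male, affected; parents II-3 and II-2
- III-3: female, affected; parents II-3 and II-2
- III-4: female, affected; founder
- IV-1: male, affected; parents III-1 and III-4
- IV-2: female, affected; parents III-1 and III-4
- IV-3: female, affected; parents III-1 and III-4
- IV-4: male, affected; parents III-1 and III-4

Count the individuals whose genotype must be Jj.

Obligate heterozygotes: II-1 is affected so carries J and received j from I-1 (jj), so II-1 is Jj; II-2 is affected so carries J and received j from I-1 (jj), so II-2 is Jj.
Every other individual is either homozygous by phenotype or has at least one consistent homozygous assignment, so the count is 2.

2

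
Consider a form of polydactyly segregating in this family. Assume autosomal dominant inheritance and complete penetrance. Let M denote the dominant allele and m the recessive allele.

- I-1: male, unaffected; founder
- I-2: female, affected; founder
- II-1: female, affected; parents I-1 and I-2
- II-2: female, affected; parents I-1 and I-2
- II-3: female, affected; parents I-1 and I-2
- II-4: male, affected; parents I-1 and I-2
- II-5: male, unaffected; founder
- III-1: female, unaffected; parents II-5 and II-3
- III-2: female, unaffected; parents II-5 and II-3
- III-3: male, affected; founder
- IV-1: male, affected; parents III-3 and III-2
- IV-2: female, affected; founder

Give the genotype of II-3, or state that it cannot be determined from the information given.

Mm

From phenotype alone, II-3 is MM or Mm.
II-3 is affected so carries M and received m from I-1 (mm), so II-3 is Mm.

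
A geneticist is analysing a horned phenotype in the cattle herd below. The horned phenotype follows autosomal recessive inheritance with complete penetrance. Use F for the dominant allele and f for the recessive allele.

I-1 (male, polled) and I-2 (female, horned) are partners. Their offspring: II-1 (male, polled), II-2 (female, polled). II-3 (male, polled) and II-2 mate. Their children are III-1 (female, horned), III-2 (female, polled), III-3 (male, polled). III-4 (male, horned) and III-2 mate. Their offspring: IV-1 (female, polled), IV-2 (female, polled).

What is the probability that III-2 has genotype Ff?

II-3 is polled so carries F and passed f to III-1 (ff), so II-3 is Ff.
II-2 is polled so carries F and received f from I-2 (ff), so II-2 is Ff.
Their cross gives offspring ratios 1/4 FF : 1/2 Ff : 1/4 ff. Conditioning on III-2 being polled, P(Ff) = 1/2 / 3/4 = 2/3 before taking III-2's own offspring into account.
III-4 is horned, so III-4 is ff.
Now use III-2's offspring. Probability of each recorded status — polled daughter IV-1: 1/2 if III-2 is Ff, 1 if FF; polled daughter IV-2: 1/2 if III-2 is Ff, 1 if FF.
Bayes: P(Ff) = 2/3·1/4 / (2/3·1/4 + 1/3·1) = 1/3.

1/3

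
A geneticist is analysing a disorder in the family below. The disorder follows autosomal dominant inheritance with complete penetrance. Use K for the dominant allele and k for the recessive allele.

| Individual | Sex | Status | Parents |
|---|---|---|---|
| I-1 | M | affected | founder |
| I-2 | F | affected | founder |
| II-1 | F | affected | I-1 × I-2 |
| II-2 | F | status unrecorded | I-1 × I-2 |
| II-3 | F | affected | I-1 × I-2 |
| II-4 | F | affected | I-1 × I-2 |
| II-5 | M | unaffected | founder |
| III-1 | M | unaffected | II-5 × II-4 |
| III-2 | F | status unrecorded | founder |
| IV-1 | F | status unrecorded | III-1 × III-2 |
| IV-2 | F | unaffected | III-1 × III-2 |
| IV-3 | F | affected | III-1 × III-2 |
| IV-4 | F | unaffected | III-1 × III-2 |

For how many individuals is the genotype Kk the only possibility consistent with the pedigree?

Obligate heterozygotes: II-4 is affected so carries K and passed k to III-1 (kk), so II-4 is Kk; III-2 passed K to IV-3 (Kk, whose k came from III-1) and passed k to IV-2 (kk), so III-2 is Kk; IV-3 is affected so carries K and received k from III-1 (kk), so IV-3 is Kk.
Every other individual is either homozygous by phenotype or has at least one consistent homozygous assignment, so the count is 3.

3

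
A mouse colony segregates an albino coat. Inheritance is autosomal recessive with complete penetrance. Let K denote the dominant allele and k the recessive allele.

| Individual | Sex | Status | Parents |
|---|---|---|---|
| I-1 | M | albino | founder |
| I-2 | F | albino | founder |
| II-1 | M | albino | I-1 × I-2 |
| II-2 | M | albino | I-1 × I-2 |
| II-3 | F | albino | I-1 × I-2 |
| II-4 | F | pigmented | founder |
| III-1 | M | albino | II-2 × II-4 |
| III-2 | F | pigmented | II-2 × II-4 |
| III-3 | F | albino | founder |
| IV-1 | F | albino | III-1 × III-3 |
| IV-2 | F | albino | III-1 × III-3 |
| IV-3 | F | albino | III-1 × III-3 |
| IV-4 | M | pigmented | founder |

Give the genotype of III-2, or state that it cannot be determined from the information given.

Kk

From phenotype alone, III-2 is KK or Kk.
III-2 is pigmented so carries K and received k from II-2 (kk), so III-2 is Kk.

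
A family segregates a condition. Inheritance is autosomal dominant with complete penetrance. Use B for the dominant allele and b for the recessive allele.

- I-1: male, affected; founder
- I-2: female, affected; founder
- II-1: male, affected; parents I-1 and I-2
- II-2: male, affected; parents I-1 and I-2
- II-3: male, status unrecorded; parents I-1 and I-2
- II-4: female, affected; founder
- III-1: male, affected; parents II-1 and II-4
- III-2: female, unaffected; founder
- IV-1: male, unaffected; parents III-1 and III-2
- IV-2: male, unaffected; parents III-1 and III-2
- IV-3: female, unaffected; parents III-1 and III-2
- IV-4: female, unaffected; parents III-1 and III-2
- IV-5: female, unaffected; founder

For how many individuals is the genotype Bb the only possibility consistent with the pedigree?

Obligate heterozygotes: III-1 is affected so carries B and passed b to IV-1 (bb), so III-1 is Bb.
Every other individual is either homozygous by phenotype or has at least one consistent homozygous assignment, so the count is 1.

1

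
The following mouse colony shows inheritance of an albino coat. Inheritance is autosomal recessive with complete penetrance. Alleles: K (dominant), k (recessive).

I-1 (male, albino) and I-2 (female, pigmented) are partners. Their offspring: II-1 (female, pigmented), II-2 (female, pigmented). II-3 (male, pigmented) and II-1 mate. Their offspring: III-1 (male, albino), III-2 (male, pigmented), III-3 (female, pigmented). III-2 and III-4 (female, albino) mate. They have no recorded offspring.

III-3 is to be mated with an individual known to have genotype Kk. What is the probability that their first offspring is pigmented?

II-3 is pigmented so carries K and passed k to III-1 (kk), so II-3 is Kk.
II-1 is pigmented so carries K and received k from I-1 (kk), so II-1 is Kk.
III-3 is a pigmented offspring of II-3 (Kk) × II-1 (Kk), whose cross gives 1/4 KK : 1/2 Kk : 1/4 kk; conditioning on being pigmented, III-3 is KK with probability 1/3, Kk with probability 2/3.
Summing over parental genotype combinations, P(offspring is pigmented) = 1/3·1 + 2/3·3/4 = 5/6.

5/6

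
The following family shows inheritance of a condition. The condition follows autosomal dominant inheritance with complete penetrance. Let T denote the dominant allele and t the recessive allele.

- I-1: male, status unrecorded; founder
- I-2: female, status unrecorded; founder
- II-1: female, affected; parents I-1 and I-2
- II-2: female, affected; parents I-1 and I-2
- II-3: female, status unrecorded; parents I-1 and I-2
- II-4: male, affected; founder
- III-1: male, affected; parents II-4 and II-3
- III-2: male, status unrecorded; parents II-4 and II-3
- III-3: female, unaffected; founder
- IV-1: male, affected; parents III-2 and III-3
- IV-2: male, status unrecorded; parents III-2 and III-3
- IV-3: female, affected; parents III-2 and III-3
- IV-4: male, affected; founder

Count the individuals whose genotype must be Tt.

2

Obligate heterozygotes: IV-1 is affected so carries T and received t from III-3 (tt), so IV-1 is Tt; IV-3 is affected so carries T and received t from III-3 (tt), so IV-3 is Tt.
Every other individual is either homozygous by phenotype or has at least one consistent homozygous assignment, so the count is 2.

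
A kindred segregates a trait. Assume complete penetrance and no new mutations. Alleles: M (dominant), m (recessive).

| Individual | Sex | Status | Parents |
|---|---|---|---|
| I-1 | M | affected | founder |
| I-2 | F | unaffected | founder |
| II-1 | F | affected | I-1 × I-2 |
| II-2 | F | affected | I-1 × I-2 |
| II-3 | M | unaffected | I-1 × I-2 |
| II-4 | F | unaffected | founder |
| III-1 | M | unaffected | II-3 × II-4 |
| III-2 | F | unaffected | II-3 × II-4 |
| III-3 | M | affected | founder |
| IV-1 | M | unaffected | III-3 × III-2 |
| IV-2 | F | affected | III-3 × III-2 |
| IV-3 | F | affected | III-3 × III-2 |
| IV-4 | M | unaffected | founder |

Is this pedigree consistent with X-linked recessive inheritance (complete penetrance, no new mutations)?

A consistent assignment under X-linked recessive exists: I-1 X^m Y, I-2 X^M X^m, II-1 X^m X^m, II-2 X^m X^m, II-3 X^M Y, II-4 X^M X^m, III-1 X^M Y, III-2 X^M X^m, III-3 X^m Y, IV-1 X^M Y, IV-2 X^m X^m, IV-3 X^m X^m, IV-4 X^M Y.
In this assignment every recorded phenotype matches its genotype and every non-founder's genotype is obtainable from its parents' genotypes, so the pedigree is consistent.

Yes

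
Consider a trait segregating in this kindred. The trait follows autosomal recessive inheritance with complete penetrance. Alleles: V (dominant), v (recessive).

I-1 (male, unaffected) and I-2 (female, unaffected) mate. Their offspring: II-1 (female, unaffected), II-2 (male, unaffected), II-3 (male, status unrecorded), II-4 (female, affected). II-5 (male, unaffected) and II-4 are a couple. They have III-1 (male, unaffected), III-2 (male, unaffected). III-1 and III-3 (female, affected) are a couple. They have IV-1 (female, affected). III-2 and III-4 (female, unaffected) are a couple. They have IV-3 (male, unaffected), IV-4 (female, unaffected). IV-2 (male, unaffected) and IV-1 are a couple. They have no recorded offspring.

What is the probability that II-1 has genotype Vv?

2/3

I-1 is unaffected so carries V and passed v to II-4 (vv), so I-1 is Vv.
I-2 is unaffected so carries V and passed v to II-4 (vv), so I-2 is Vv.
Their cross gives offspring ratios 1/4 VV : 1/2 Vv : 1/4 vv. Conditioning on II-1 being unaffected, P(Vv) = 1/2 / 3/4 = 2/3.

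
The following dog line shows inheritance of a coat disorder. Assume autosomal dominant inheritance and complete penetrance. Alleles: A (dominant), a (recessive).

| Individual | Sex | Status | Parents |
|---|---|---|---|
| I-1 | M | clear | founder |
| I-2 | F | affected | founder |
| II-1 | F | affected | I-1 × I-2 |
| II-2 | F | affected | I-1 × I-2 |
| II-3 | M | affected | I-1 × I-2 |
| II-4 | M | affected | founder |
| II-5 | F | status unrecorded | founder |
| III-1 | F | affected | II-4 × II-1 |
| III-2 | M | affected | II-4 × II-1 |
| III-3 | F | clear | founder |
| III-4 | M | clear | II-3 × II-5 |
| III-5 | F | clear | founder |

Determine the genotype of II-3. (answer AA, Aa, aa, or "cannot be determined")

From phenotype alone, II-3 is AA or Aa.
II-3 is affected so carries A and received a from I-1 (aa), so II-3 is Aa.

Aa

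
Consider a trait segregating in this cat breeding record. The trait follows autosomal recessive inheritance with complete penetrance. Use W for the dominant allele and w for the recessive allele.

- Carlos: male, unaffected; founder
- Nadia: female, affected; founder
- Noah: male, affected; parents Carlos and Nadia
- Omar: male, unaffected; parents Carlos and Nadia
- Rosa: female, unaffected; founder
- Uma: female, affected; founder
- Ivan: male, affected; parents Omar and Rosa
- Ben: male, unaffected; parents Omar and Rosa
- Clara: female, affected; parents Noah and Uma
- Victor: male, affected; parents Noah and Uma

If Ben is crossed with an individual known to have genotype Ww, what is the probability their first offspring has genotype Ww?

1/2

Omar is unaffected so carries W and received w from Nadia (ww), so Omar is Ww.
Rosa is unaffected so carries W and passed w to Ivan (ww), so Rosa is Ww.
Ben is an unaffected offspring of Omar (Ww) × Rosa (Ww), whose cross gives 1/4 WW : 1/2 Ww : 1/4 ww; conditioning on being unaffected, Ben is WW with probability 1/3, Ww with probability 2/3.
Summing over parental genotype combinations, P(offspring has genotype Ww) = 1/3·1/2 + 2/3·1/2 = 1/2.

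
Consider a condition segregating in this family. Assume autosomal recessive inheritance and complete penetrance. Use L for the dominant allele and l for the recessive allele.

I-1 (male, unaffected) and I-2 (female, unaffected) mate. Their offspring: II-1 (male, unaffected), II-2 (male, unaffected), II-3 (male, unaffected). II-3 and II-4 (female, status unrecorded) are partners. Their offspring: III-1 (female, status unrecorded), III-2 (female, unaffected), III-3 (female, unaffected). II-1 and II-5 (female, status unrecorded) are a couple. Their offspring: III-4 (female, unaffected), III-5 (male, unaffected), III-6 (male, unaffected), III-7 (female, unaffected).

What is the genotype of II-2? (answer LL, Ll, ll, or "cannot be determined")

II-2's phenotype allows LL or Ll, and no parent or child forces a single allele at both positions; consistent genotype assignments exist with II-2 as LL or Ll.

cannot be determined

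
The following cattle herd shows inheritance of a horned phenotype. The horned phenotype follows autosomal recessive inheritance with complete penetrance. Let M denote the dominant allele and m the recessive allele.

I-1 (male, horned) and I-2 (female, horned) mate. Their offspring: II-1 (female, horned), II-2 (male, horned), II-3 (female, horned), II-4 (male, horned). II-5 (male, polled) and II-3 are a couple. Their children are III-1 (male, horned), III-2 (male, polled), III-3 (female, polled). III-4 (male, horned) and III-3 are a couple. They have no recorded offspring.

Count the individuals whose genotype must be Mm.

Obligate heterozygotes: II-5 is polled so carries M and passed m to III-1 (mm), so II-5 is Mm; III-2 is polled so carries M and received m from II-3 (mm), so III-2 is Mm; III-3 is polled so carries M and received m from II-3 (mm), so III-3 is Mm.
Every other individual is either homozygous by phenotype or has at least one consistent homozygous assignment, so the count is 3.

3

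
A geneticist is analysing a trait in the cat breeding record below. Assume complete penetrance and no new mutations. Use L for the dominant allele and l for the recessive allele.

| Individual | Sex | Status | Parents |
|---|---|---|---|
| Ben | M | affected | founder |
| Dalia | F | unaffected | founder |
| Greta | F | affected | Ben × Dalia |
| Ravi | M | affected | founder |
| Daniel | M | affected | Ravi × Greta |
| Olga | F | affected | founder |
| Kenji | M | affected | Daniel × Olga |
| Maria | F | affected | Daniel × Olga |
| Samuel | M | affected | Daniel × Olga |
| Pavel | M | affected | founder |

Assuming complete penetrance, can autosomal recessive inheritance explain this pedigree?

Yes

A consistent assignment under autosomal recessive exists: Ben ll, Dalia Ll, Greta ll, Ravi ll, Daniel ll, Olga ll, Kenji ll, Maria ll, Samuel ll, Pavel ll.
In this assignment every recorded phenotype matches its genotype and every non-founder's genotype is obtainable from its parents' genotypes, so the pedigree is consistent.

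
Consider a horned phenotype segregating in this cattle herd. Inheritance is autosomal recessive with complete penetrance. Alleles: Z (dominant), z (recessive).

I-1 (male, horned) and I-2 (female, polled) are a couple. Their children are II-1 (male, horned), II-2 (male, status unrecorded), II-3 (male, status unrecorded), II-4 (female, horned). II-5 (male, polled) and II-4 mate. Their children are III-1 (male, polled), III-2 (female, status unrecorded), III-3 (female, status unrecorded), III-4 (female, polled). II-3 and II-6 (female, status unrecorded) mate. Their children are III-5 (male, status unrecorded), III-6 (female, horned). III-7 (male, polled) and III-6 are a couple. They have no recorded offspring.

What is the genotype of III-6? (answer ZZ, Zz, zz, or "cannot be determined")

zz

III-6 is horned, so III-6 is zz.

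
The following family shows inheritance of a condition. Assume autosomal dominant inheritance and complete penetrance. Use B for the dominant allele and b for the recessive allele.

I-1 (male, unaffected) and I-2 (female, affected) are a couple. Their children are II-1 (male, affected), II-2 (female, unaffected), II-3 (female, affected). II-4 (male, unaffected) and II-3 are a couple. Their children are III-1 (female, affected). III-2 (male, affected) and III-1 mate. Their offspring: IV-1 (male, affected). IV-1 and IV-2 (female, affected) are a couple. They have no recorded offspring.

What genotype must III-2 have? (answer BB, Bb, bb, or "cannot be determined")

III-2's phenotype allows BB or Bb, and no parent or child forces a single allele at both positions; consistent genotype assignments exist with III-2 as BB or Bb.

cannot be determined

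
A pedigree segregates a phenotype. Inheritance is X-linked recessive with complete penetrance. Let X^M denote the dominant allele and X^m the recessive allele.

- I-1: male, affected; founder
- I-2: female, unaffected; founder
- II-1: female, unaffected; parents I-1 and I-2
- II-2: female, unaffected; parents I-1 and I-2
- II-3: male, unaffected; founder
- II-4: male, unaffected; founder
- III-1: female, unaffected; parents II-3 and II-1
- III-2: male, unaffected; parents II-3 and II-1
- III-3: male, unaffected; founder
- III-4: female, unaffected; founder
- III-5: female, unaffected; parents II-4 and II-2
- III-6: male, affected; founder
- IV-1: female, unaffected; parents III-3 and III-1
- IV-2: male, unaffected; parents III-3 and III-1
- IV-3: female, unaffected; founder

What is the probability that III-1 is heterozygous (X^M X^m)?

1/3

II-3 is unaffected, so II-3 is X^M Y.
II-1 is unaffected so carries M and received m from I-1 (X^m Y), so II-1 is X^M X^m.
Their cross gives offspring ratios 1/2 X^M X^M : 1/2 X^M X^m. Conditioning on III-1 being unaffected, P(X^M X^m) = 1/2 / 1 = 1/2 before taking III-1's own offspring into account.
III-3 is unaffected, so III-3 is X^M Y.
Now use III-1's offspring. Probability of each recorded status — unaffected son IV-2: 1/2 if III-1 is X^M X^m, 1 if X^M X^M. (IV-1: equally likely either way, so uninformative.)
Bayes: P(X^M X^m) = 1/2·1/2 / (1/2·1/2 + 1/2·1) = 1/3.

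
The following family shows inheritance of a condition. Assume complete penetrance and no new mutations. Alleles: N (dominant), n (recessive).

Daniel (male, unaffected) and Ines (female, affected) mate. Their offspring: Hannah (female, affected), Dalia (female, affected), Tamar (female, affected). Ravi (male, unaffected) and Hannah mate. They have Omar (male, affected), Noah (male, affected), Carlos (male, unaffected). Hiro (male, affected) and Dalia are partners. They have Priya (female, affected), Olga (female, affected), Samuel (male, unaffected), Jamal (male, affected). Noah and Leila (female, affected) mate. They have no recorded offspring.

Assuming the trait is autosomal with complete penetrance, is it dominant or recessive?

dominant

Hiro and Dalia are both affected yet have an unaffected child Samuel. Under a recessive model two affected parents are homozygous and every child would be affected, so the trait cannot be recessive.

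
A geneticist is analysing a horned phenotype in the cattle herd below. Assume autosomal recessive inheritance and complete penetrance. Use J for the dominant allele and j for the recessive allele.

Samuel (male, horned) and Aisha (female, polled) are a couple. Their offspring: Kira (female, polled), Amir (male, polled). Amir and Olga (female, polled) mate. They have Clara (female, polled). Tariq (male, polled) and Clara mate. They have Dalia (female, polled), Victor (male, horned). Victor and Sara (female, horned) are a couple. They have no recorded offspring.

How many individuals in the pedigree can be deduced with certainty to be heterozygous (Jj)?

Obligate heterozygotes: Kira is polled so carries J and received j from Samuel (jj), so Kira is Jj; Amir is polled so carries J and received j from Samuel (jj), so Amir is Jj; Clara is polled so carries J and passed j to Victor (jj), so Clara is Jj; Tariq is polled so carries J and passed j to Victor (jj), so Tariq is Jj.
Every other individual is either homozygous by phenotype or has at least one consistent homozygous assignment, so the count is 4.

4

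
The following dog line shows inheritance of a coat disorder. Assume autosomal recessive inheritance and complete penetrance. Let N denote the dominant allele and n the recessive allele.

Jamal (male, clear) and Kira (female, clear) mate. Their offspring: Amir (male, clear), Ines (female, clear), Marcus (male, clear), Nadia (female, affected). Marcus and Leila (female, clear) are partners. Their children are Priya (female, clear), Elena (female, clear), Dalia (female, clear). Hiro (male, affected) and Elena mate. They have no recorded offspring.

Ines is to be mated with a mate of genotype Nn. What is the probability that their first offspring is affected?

1/6

Jamal is clear so carries N and passed n to Nadia (nn), so Jamal is Nn.
Kira is clear so carries N and passed n to Nadia (nn), so Kira is Nn.
Ines is a clear offspring of Jamal (Nn) × Kira (Nn), whose cross gives 1/4 NN : 1/2 Nn : 1/4 nn; conditioning on being clear, Ines is NN with probability 1/3, Nn with probability 2/3.
Summing over parental genotype combinations, P(offspring is affected) = 2/3·1/4 = 1/6.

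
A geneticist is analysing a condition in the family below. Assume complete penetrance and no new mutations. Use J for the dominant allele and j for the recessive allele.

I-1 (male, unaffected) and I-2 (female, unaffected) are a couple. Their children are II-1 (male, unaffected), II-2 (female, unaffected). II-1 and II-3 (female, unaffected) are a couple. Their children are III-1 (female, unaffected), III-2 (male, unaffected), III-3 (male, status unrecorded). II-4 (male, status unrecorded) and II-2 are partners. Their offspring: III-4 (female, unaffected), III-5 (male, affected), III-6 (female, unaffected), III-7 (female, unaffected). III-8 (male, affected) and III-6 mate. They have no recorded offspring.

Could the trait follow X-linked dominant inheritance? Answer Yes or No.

No

Under X-linked dominant, III-5 (affected, male) cannot arise from II-4 (unrecorded) × II-2 (unaffected).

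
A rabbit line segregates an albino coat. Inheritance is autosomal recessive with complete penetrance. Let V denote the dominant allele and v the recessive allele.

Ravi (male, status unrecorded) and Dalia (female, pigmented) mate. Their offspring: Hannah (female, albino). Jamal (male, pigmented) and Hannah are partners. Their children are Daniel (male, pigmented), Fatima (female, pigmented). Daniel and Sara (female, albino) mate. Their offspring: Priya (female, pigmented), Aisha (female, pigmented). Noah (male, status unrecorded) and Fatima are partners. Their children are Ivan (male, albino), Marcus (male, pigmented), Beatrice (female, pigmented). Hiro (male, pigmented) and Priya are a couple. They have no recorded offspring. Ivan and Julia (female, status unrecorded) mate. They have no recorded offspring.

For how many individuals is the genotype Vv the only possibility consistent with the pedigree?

Obligate heterozygotes: Dalia is pigmented so carries V and passed v to Hannah (vv), so Dalia is Vv; Daniel is pigmented so carries V and received v from Hannah (vv), so Daniel is Vv; Fatima is pigmented so carries V and received v from Hannah (vv), so Fatima is Vv; Priya is pigmented so carries V and received v from Sara (vv), so Priya is Vv; Aisha is pigmented so carries V and received v from Sara (vv), so Aisha is Vv.
Every other individual is either homozygous by phenotype or has at least one consistent homozygous assignment, so the count is 5.

5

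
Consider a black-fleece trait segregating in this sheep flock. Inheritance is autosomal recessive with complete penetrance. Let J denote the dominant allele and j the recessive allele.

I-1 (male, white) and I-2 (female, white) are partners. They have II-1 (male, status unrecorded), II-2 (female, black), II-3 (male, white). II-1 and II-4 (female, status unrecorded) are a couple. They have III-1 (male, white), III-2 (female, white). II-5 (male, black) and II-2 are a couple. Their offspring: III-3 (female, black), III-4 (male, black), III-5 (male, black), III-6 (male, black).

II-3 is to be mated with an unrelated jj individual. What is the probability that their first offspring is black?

I-1 is white so carries J and passed j to II-2 (jj), so I-1 is Jj.
I-2 is white so carries J and passed j to II-2 (jj), so I-2 is Jj.
II-3 is a white offspring of I-1 (Jj) × I-2 (Jj), whose cross gives 1/4 JJ : 1/2 Jj : 1/4 jj; conditioning on being white, II-3 is JJ with probability 1/3, Jj with probability 2/3.
Summing over parental genotype combinations, P(offspring is black) = 2/3·1/2 = 1/3.

1/3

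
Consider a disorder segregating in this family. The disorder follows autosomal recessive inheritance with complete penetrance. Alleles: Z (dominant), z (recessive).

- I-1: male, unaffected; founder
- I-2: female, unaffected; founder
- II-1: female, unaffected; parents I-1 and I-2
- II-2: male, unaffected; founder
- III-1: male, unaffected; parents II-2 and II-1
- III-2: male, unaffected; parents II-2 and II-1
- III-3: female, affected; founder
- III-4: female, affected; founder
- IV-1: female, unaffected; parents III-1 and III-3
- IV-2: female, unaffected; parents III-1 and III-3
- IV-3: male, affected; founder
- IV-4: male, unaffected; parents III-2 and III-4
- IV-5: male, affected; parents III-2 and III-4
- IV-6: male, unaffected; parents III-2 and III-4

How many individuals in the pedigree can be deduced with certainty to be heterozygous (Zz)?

Obligate heterozygotes: III-2 is unaffected so carries Z and passed z to IV-5 (zz), so III-2 is Zz; IV-1 is unaffected so carries Z and received z from III-3 (zz), so IV-1 is Zz; IV-2 is unaffected so carries Z and received z from III-3 (zz), so IV-2 is Zz; IV-4 is unaffected so carries Z and received z from III-4 (zz), so IV-4 is Zz; IV-6 is unaffected so carries Z and received z from III-4 (zz), so IV-6 is Zz.
Every other individual is either homozygous by phenotype or has at least one consistent homozygous assignment, so the count is 5.

5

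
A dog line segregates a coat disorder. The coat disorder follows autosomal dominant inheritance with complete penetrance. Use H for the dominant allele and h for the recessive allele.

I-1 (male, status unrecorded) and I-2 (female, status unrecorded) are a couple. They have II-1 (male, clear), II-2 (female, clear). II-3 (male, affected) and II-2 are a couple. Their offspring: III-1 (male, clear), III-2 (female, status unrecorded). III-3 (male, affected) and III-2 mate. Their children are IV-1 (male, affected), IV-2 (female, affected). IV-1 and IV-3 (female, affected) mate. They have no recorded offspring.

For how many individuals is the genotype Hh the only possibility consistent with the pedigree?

1

Obligate heterozygotes: II-3 is affected so carries H and passed h to III-1 (hh), so II-3 is Hh.
Every other individual is either homozygous by phenotype or has at least one consistent homozygous assignment, so the count is 1.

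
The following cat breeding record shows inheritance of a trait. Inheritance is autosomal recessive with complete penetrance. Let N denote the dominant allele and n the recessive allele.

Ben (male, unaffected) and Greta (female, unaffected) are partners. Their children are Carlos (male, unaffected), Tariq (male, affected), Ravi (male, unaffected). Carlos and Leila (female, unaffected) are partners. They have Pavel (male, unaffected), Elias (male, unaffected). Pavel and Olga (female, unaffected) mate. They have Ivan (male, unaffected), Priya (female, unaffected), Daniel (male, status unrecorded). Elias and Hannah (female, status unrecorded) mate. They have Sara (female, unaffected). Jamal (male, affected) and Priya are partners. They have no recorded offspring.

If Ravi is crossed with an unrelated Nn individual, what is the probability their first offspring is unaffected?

5/6

Ben is unaffected so carries N and passed n to Tariq (nn), so Ben is Nn.
Greta is unaffected so carries N and passed n to Tariq (nn), so Greta is Nn.
Ravi is an unaffected offspring of Ben (Nn) × Greta (Nn), whose cross gives 1/4 NN : 1/2 Nn : 1/4 nn; conditioning on being unaffected, Ravi is NN with probability 1/3, Nn with probability 2/3.
Summing over parental genotype combinations, P(offspring is unaffected) = 1/3·1 + 2/3·3/4 = 5/6.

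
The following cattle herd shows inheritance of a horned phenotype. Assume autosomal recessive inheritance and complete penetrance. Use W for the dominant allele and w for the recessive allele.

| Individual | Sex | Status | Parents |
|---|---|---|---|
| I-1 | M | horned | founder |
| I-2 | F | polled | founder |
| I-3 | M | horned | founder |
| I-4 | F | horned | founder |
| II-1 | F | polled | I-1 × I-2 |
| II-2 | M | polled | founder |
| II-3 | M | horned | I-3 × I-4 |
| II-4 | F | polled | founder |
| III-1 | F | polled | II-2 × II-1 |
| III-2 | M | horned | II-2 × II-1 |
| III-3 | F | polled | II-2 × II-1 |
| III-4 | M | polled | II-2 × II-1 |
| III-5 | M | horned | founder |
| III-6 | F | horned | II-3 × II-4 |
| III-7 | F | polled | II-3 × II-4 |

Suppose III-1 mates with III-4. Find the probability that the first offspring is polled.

8/9

II-2 is polled so carries W and passed w to III-2 (ww), so II-2 is Ww.
II-1 is polled so carries W and received w from I-1 (ww), so II-1 is Ww.
III-1 is a polled offspring of II-2 (Ww) × II-1 (Ww), whose cross gives 1/4 WW : 1/2 Ww : 1/4 ww; conditioning on being polled, III-1 is WW with probability 1/3, Ww with probability 2/3.
III-4 is a polled offspring of II-2 (Ww) × II-1 (Ww), whose cross gives 1/4 WW : 1/2 Ww : 1/4 ww; conditioning on being polled, III-4 is WW with probability 1/3, Ww with probability 2/3.
Summing over parental genotype combinations, P(offspring is polled) = 1/9·1 + 2/9·1 + 2/9·1 + 4/9·3/4 = 8/9.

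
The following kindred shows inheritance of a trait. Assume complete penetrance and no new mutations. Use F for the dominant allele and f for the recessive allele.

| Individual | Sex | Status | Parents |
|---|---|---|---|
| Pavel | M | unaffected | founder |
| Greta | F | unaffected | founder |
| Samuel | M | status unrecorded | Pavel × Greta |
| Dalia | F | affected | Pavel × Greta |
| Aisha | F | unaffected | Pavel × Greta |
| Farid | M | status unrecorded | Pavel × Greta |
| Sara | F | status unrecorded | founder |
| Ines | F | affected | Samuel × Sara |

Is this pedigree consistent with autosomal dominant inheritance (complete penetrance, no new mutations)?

Under autosomal dominant, Dalia (affected, female) cannot arise from Pavel (unaffected) × Greta (unaffected).

No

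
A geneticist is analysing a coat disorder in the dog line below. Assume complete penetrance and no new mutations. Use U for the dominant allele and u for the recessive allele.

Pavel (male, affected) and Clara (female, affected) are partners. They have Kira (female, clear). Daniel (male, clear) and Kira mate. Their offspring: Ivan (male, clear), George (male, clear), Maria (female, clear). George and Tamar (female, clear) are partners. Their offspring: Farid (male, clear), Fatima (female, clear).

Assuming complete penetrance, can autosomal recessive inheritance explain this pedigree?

No

Under autosomal recessive, Kira (clear, female) cannot arise from Pavel (affected) × Clara (affected).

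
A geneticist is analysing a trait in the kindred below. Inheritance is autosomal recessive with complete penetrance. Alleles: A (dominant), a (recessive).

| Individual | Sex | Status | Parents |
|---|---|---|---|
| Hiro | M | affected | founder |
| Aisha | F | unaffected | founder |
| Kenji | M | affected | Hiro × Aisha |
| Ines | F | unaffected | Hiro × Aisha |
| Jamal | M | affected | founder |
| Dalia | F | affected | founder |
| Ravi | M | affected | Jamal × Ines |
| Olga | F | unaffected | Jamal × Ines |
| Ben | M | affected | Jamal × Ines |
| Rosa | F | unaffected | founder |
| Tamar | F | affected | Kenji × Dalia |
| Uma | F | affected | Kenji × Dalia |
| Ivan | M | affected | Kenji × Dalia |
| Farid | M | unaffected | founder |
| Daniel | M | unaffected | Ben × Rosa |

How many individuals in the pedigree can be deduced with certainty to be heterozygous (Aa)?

4

Obligate heterozygotes: Aisha is unaffected so carries A and passed a to Kenji (aa), so Aisha is Aa; Ines is unaffected so carries A and received a from Hiro (aa), so Ines is Aa; Olga is unaffected so carries A and received a from Jamal (aa), so Olga is Aa; Daniel is unaffected so carries A and received a from Ben (aa), so Daniel is Aa.
Every other individual is either homozygous by phenotype or has at least one consistent homozygous assignment, so the count is 4.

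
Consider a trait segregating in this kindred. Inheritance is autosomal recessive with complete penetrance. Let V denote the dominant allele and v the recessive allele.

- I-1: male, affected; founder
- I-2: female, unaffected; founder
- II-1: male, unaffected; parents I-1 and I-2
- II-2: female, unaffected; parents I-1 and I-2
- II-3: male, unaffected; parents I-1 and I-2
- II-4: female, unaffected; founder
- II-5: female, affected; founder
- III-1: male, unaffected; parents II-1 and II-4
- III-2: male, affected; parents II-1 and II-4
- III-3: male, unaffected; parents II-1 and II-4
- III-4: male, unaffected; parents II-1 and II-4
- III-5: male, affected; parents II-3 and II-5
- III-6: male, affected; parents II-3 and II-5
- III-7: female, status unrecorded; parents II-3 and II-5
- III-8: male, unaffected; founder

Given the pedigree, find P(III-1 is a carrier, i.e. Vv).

2/3

II-1 is unaffected so carries V and received v from I-1 (vv), so II-1 is Vv.
II-4 is unaffected so carries V and passed v to III-2 (vv), so II-4 is Vv.
Their cross gives offspring ratios 1/4 VV : 1/2 Vv : 1/4 vv. Conditioning on III-1 being unaffected, P(Vv) = 1/2 / 3/4 = 2/3.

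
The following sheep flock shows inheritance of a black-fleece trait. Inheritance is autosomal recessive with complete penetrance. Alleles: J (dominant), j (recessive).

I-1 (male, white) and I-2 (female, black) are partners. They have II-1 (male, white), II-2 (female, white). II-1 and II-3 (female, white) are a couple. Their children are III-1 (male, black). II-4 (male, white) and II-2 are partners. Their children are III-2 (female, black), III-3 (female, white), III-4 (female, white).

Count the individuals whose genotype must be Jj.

4

Obligate heterozygotes: II-1 is white so carries J and received j from I-2 (jj), so II-1 is Jj; II-2 is white so carries J and received j from I-2 (jj), so II-2 is Jj; II-3 is white so carries J and passed j to III-1 (jj), so II-3 is Jj; II-4 is white so carries J and passed j to III-2 (jj), so II-4 is Jj.
Every other individual is either homozygous by phenotype or has at least one consistent homozygous assignment, so the count is 4.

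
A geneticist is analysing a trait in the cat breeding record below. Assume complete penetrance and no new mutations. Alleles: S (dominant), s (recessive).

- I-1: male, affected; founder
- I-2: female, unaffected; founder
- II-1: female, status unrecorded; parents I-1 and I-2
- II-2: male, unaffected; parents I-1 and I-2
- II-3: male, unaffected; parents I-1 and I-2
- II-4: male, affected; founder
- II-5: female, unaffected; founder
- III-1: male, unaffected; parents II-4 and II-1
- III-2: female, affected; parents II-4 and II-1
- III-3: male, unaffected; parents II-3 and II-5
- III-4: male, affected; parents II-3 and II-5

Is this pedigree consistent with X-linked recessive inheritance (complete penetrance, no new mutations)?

A consistent assignment under X-linked recessive exists: I-1 X^s Y, I-2 X^S X^S, II-1 X^S X^s, II-2 X^S Y, II-3 X^S Y, II-4 X^s Y, II-5 X^S X^s, III-1 X^S Y, III-2 X^s X^s, III-3 X^S Y, III-4 X^s Y.
In this assignment every recorded phenotype matches its genotype and every non-founder's genotype is obtainable from its parents' genotypes, so the pedigree is consistent.

Yes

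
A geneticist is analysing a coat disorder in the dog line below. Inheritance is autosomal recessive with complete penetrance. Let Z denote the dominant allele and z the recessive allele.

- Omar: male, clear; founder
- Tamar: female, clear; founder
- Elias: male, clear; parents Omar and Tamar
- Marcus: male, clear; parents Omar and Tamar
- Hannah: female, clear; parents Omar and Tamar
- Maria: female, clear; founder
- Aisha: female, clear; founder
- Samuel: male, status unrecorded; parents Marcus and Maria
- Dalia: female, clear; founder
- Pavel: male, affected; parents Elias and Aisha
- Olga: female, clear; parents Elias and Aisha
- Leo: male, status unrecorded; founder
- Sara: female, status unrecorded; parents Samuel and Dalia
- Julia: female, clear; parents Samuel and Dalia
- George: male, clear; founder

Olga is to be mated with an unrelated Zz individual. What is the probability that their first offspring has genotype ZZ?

1/3

Elias is clear so carries Z and passed z to Pavel (zz), so Elias is Zz.
Aisha is clear so carries Z and passed z to Pavel (zz), so Aisha is Zz.
Olga is a clear offspring of Elias (Zz) × Aisha (Zz), whose cross gives 1/4 ZZ : 1/2 Zz : 1/4 zz; conditioning on being clear, Olga is ZZ with probability 1/3, Zz with probability 2/3.
Summing over parental genotype combinations, P(offspring has genotype ZZ) = 1/3·1/2 + 2/3·1/4 = 1/3.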